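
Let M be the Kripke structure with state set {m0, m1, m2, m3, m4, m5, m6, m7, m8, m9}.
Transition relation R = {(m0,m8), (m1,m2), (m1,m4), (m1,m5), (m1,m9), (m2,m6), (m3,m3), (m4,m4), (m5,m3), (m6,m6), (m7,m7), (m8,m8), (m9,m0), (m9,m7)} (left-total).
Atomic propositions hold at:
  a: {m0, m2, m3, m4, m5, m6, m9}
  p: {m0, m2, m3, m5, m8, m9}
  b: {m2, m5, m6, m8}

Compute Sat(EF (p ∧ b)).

Sat(p ∧ b) = {m2, m5, m8}
EF (p ∧ b): least fixpoint, start Z0 = {m2, m5, m8}, add states with some successor in Z. Z1 = {m0, m1, m2, m5, m8}; Z2 = {m0, m1, m2, m5, m8, m9}; fixed.
Sat(EF (p ∧ b)) = {m0, m1, m2, m5, m8, m9}

{m0, m1, m2, m5, m8, m9}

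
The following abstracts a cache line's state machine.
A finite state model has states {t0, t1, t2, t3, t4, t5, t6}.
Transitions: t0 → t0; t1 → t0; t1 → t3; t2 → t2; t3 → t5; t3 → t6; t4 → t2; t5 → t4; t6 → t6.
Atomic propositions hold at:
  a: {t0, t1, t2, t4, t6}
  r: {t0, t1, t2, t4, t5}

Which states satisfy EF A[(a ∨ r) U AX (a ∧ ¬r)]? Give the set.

{t1, t3, t6}

Sat(a ∨ r) = {t0, t1, t2, t4, t5, t6}
Sat(¬r) = {t3, t6}
Sat(a ∧ ¬r) = {t6}
Sat(AX (a ∧ ¬r)) = {s : every successor in {t6}} = {t6}
A[(a ∨ r) U AX (a ∧ ¬r)]: least fixpoint, start Z0 = Sat(AX (a ∧ ¬r)) = {t6}, add states in Sat(a ∨ r) with every successor in Z. Already a fixed point.
Sat(A[(a ∨ r) U AX (a ∧ ¬r)]) = {t6}
EF A[(a ∨ r) U AX (a ∧ ¬r)]: least fixpoint, start Z0 = {t6}, add states with some successor in Z. Z1 = {t3, t6}; Z2 = {t1, t3, t6}; fixed.
Sat(EF A[(a ∨ r) U AX (a ∧ ¬r)]) = {t1, t3, t6}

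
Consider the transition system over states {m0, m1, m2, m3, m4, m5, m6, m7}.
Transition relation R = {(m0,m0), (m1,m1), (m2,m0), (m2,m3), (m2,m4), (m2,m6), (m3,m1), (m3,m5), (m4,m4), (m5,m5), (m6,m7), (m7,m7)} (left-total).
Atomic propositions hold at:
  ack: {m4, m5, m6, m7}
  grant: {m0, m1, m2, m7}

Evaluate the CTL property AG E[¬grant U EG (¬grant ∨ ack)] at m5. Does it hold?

Yes

Sat(¬grant) = {m3, m4, m5, m6}
Sat(¬grant ∨ ack) = {m3, m4, m5, m6, m7}
EG (¬grant ∨ ack): greatest fixpoint, start Z0 = {m3, m4, m5, m6, m7}, keep only states in Sat with some successor in Z. Already a fixed point.
Sat(EG (¬grant ∨ ack)) = {m3, m4, m5, m6, m7}
E[¬grant U EG (¬grant ∨ ack)]: least fixpoint, start Z0 = Sat(EG (¬grant ∨ ack)) = {m3, m4, m5, m6, m7}, add states in Sat(¬grant) with some successor in Z. Already a fixed point.
Sat(E[¬grant U EG (¬grant ∨ ack)]) = {m3, m4, m5, m6, m7}
AG E[¬grant U EG (¬grant ∨ ack)]: greatest fixpoint, start Z0 = {m3, m4, m5, m6, m7}, keep only states in Sat with every successor in Z. Z1 = {m4, m5, m6, m7}; fixed.
Sat(AG E[¬grant U EG (¬grant ∨ ack)]) = {m4, m5, m6, m7}
m5 ∈ Sat(AG E[¬grant U EG (¬grant ∨ ack)]) = {m4, m5, m6, m7}, so the formula holds at m5.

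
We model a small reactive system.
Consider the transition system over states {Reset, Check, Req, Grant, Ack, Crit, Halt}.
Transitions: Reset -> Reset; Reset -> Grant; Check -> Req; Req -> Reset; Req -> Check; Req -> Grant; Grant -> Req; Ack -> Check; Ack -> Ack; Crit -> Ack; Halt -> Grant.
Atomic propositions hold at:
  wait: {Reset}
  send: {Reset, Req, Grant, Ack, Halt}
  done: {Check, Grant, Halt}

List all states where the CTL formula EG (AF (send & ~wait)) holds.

Sat(~wait) = {Check, Req, Grant, Ack, Crit, Halt}
Sat(send & ~wait) = {Req, Grant, Ack, Halt}
AF (send & ~wait): least fixpoint, start Z0 = {Req, Grant, Ack, Halt}, add states with every successor in Z. Z1 = {Check, Req, Grant, Ack, Crit, Halt}; fixed.
Sat(AF (send & ~wait)) = {Check, Req, Grant, Ack, Crit, Halt}
EG (AF (send & ~wait)): greatest fixpoint, start Z0 = {Check, Req, Grant, Ack, Crit, Halt}, keep only states in Sat with some successor in Z. Already a fixed point.
Sat(EG (AF (send & ~wait))) = {Check, Req, Grant, Ack, Crit, Halt}

{Check, Req, Grant, Ack, Crit, Halt}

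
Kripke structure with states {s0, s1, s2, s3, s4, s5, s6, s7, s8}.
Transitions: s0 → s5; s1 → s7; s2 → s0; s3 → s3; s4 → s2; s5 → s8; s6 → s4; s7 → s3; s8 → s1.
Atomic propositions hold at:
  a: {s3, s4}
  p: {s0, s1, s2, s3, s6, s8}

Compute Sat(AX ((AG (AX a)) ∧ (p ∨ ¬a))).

Sat(AX a) = {s : every successor in {s3, s4}} = {s3, s6, s7}
AG (AX a): greatest fixpoint, start Z0 = {s3, s6, s7}, keep only states in Sat with every successor in Z. Z1 = {s3, s7}; fixed.
Sat(AG (AX a)) = {s3, s7}
Sat(¬a) = {s0, s1, s2, s5, s6, s7, s8}
Sat(p ∨ ¬a) = {s0, s1, s2, s3, s5, s6, s7, s8}
Sat((AG (AX a)) ∧ (p ∨ ¬a)) = {s3, s7}
Sat(AX ((AG (AX a)) ∧ (p ∨ ¬a))) = {s : every successor in {s3, s7}} = {s1, s3, s7}

{s1, s3, s7}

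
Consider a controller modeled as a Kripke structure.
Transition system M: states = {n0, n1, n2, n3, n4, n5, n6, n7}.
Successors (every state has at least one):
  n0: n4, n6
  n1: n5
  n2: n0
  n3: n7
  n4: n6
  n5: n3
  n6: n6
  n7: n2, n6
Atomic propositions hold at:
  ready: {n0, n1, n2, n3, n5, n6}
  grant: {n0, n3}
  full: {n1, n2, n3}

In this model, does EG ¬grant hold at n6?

Yes

Sat(¬grant) = {n1, n2, n4, n5, n6, n7}
EG ¬grant: greatest fixpoint, start Z0 = {n1, n2, n4, n5, n6, n7}, keep only states in Sat with some successor in Z. Z1 = {n1, n4, n6, n7}; Z2 = {n4, n6, n7}; fixed.
Sat(EG ¬grant) = {n4, n6, n7}
n6 ∈ Sat(EG ¬grant) = {n4, n6, n7}, so the formula holds at n6.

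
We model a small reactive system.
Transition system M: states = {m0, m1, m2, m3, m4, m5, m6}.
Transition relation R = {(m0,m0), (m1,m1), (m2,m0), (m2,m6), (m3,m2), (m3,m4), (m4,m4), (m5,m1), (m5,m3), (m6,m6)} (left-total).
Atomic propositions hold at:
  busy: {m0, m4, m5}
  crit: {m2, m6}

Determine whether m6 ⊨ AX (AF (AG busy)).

AG busy: greatest fixpoint, start Z0 = {m0, m4, m5}, keep only states in Sat with every successor in Z. Z1 = {m0, m4}; fixed.
Sat(AG busy) = {m0, m4}
AF (AG busy): least fixpoint, start Z0 = {m0, m4}, add states with every successor in Z. Already a fixed point.
Sat(AF (AG busy)) = {m0, m4}
Sat(AX (AF (AG busy))) = {s : every successor in {m0, m4}} = {m0, m4}
m6 ∉ Sat(AX (AF (AG busy))) = {m0, m4}, so the formula does not hold at m6.

No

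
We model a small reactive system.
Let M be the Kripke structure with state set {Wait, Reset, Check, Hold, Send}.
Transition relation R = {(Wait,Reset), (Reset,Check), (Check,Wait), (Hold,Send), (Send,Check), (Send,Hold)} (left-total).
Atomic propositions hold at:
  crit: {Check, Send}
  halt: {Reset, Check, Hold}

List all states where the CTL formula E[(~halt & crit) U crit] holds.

{Check, Send}

Sat(~halt) = {Wait, Send}
Sat(~halt & crit) = {Send}
E[(~halt & crit) U crit]: least fixpoint, start Z0 = Sat(crit) = {Check, Send}, add states in Sat(~halt & crit) with some successor in Z. Already a fixed point.
Sat(E[(~halt & crit) U crit]) = {Check, Send}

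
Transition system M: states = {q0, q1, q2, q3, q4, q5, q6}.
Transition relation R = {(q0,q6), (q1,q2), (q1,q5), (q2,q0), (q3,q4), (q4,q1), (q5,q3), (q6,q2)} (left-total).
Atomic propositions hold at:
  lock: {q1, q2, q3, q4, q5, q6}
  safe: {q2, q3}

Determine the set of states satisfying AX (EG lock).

EG lock: greatest fixpoint, start Z0 = {q1, q2, q3, q4, q5, q6}, keep only states in Sat with some successor in Z. Z1 = {q1, q3, q4, q5, q6}; Z2 = {q1, q3, q4, q5}; fixed.
Sat(EG lock) = {q1, q3, q4, q5}
Sat(AX (EG lock)) = {s : every successor in {q1, q3, q4, q5}} = {q3, q4, q5}

{q3, q4, q5}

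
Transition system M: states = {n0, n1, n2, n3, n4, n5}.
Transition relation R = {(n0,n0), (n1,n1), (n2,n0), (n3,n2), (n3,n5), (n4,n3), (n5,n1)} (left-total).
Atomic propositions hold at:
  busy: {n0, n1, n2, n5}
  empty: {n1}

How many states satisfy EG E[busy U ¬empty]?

4

Sat(¬empty) = {n0, n2, n3, n4, n5}
E[busy U ¬empty]: least fixpoint, start Z0 = Sat(¬empty) = {n0, n2, n3, n4, n5}, add states in Sat(busy) with some successor in Z. Already a fixed point.
Sat(E[busy U ¬empty]) = {n0, n2, n3, n4, n5}
EG E[busy U ¬empty]: greatest fixpoint, start Z0 = {n0, n2, n3, n4, n5}, keep only states in Sat with some successor in Z. Z1 = {n0, n2, n3, n4}; fixed.
Sat(EG E[busy U ¬empty]) = {n0, n2, n3, n4}
|Sat(EG E[busy U ¬empty])| = |{n0, n2, n3, n4}| = 4.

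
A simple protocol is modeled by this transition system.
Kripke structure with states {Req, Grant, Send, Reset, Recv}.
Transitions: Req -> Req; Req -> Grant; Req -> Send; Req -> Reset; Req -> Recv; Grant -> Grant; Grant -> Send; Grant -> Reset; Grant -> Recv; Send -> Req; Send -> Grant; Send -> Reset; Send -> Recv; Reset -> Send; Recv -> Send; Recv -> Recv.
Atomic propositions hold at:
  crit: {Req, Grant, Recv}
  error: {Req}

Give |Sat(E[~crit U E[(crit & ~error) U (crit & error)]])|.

Sat(~crit) = {Send, Reset}
Sat(~error) = {Grant, Send, Reset, Recv}
Sat(crit & ~error) = {Grant, Recv}
Sat(crit & error) = {Req}
E[(crit & ~error) U (crit & error)]: least fixpoint, start Z0 = Sat((crit & error)) = {Req}, add states in Sat(crit & ~error) with some successor in Z. Already a fixed point.
Sat(E[(crit & ~error) U (crit & error)]) = {Req}
E[~crit U E[(crit & ~error) U (crit & error)]]: least fixpoint, start Z0 = Sat(E[(crit & ~error) U (crit & error)]) = {Req}, add states in Sat(~crit) with some successor in Z. Z1 = {Req, Send}; Z2 = {Req, Send, Reset}; fixed.
Sat(E[~crit U E[(crit & ~error) U (crit & error)]]) = {Req, Send, Reset}
|Sat(E[~crit U E[(crit & ~error) U (crit & error)]])| = |{Req, Send, Reset}| = 3.

3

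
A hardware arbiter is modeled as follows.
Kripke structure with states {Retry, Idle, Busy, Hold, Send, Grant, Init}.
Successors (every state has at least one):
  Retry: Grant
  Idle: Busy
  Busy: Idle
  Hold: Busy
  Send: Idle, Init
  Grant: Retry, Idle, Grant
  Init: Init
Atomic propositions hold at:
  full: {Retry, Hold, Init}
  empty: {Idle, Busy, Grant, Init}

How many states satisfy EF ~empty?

4

Sat(~empty) = {Retry, Hold, Send}
EF ~empty: least fixpoint, start Z0 = {Retry, Hold, Send}, add states with some successor in Z. Z1 = {Retry, Hold, Send, Grant}; fixed.
Sat(EF ~empty) = {Retry, Hold, Send, Grant}
|Sat(EF ~empty)| = |{Retry, Hold, Send, Grant}| = 4.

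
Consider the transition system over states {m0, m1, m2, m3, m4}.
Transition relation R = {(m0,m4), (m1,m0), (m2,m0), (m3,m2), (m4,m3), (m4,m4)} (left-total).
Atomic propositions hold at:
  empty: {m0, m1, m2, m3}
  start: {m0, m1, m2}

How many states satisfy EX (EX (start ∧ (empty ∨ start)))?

Sat(empty ∨ start) = {m0, m1, m2, m3}
Sat(start ∧ (empty ∨ start)) = {m0, m1, m2}
Sat(EX (start ∧ (empty ∨ start))) = {s : some successor in {m0, m1, m2}} = {m1, m2, m3}
Sat(EX (EX (start ∧ (empty ∨ start)))) = {s : some successor in {m1, m2, m3}} = {m3, m4}
|Sat(EX (EX (start ∧ (empty ∨ start))))| = |{m3, m4}| = 2.

2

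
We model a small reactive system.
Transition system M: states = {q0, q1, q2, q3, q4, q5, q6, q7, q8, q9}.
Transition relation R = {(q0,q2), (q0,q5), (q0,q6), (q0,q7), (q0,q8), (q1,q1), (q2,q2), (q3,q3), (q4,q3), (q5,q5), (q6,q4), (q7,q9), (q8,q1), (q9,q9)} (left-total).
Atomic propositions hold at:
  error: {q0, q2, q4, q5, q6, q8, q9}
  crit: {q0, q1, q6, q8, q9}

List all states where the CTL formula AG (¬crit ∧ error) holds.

{q2, q5}

Sat(¬crit) = {q2, q3, q4, q5, q7}
Sat(¬crit ∧ error) = {q2, q4, q5}
AG (¬crit ∧ error): greatest fixpoint, start Z0 = {q2, q4, q5}, keep only states in Sat with every successor in Z. Z1 = {q2, q5}; fixed.
Sat(AG (¬crit ∧ error)) = {q2, q5}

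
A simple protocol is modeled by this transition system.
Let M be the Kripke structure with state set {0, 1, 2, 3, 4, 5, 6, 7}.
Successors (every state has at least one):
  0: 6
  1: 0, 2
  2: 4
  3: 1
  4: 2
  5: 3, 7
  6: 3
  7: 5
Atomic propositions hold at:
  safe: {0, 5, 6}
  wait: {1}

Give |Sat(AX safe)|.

2

Sat(AX safe) = {s : every successor in {0, 5, 6}} = {0, 7}
|Sat(AX safe)| = |{0, 7}| = 2.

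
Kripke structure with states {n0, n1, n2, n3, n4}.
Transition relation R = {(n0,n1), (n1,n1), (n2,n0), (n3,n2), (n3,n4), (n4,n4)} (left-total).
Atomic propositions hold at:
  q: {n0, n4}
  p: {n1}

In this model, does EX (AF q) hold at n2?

AF q: least fixpoint, start Z0 = {n0, n4}, add states with every successor in Z. Z1 = {n0, n2, n4}; Z2 = {n0, n2, n3, n4}; fixed.
Sat(AF q) = {n0, n2, n3, n4}
Sat(EX (AF q)) = {s : some successor in {n0, n2, n3, n4}} = {n2, n3, n4}
n2 ∈ Sat(EX (AF q)) = {n2, n3, n4}, so the formula holds at n2.

Yes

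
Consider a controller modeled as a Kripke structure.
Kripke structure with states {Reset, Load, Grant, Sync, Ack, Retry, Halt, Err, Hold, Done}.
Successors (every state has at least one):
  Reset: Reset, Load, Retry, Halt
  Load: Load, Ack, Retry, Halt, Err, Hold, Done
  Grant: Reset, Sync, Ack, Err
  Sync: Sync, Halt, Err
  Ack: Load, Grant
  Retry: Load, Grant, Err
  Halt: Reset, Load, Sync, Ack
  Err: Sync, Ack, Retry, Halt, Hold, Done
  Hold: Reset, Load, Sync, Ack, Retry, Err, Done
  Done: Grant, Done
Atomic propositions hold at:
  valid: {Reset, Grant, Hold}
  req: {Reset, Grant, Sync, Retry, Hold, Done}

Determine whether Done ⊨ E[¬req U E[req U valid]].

Sat(¬req) = {Load, Ack, Halt, Err}
E[req U valid]: least fixpoint, start Z0 = Sat(valid) = {Reset, Grant, Hold}, add states in Sat(req) with some successor in Z. Z1 = {Reset, Grant, Retry, Hold, Done}; fixed.
Sat(E[req U valid]) = {Reset, Grant, Retry, Hold, Done}
E[¬req U E[req U valid]]: least fixpoint, start Z0 = Sat(E[req U valid]) = {Reset, Grant, Retry, Hold, Done}, add states in Sat(¬req) with some successor in Z. Z1 = {Reset, Load, Grant, Ack, Retry, Halt, Err, Hold, Done}; fixed.
Sat(E[¬req U E[req U valid]]) = {Reset, Load, Grant, Ack, Retry, Halt, Err, Hold, Done}
Done ∈ Sat(E[¬req U E[req U valid]]) = {Reset, Load, Grant, Ack, Retry, Halt, Err, Hold, Done}, so the formula holds at Done.

Yes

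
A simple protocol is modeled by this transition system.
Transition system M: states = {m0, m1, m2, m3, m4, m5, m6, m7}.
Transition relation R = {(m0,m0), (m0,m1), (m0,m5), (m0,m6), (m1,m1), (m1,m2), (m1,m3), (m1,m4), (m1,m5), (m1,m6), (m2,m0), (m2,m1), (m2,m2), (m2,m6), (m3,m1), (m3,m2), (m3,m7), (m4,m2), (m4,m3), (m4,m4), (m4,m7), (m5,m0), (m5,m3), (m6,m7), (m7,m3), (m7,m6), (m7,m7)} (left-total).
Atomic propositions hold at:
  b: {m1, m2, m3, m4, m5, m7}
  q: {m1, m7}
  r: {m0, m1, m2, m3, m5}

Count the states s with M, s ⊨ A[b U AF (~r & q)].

2

Sat(~r) = {m4, m6, m7}
Sat(~r & q) = {m7}
AF (~r & q): least fixpoint, start Z0 = {m7}, add states with every successor in Z. Z1 = {m6, m7}; fixed.
Sat(AF (~r & q)) = {m6, m7}
A[b U AF (~r & q)]: least fixpoint, start Z0 = Sat(AF (~r & q)) = {m6, m7}, add states in Sat(b) with every successor in Z. Already a fixed point.
Sat(A[b U AF (~r & q)]) = {m6, m7}
|Sat(A[b U AF (~r & q)])| = |{m6, m7}| = 2.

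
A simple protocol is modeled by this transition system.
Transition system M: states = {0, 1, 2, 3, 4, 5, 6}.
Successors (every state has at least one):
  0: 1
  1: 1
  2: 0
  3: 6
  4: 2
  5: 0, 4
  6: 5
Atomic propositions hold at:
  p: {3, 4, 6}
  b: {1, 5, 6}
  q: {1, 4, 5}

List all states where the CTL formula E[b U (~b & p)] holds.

Sat(~b) = {0, 2, 3, 4}
Sat(~b & p) = {3, 4}
E[b U (~b & p)]: least fixpoint, start Z0 = Sat((~b & p)) = {3, 4}, add states in Sat(b) with some successor in Z. Z1 = {3, 4, 5}; Z2 = {3, 4, 5, 6}; fixed.
Sat(E[b U (~b & p)]) = {3, 4, 5, 6}

{3, 4, 5, 6}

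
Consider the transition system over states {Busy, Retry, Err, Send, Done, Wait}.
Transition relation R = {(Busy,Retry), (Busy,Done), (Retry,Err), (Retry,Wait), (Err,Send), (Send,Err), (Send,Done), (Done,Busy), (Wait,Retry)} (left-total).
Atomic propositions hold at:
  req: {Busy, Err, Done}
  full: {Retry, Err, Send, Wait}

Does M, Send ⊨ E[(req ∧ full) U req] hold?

Sat(req ∧ full) = {Err}
E[(req ∧ full) U req]: least fixpoint, start Z0 = Sat(req) = {Busy, Err, Done}, add states in Sat(req ∧ full) with some successor in Z. Already a fixed point.
Sat(E[(req ∧ full) U req]) = {Busy, Err, Done}
Send ∉ Sat(E[(req ∧ full) U req]) = {Busy, Err, Done}, so the formula does not hold at Send.

No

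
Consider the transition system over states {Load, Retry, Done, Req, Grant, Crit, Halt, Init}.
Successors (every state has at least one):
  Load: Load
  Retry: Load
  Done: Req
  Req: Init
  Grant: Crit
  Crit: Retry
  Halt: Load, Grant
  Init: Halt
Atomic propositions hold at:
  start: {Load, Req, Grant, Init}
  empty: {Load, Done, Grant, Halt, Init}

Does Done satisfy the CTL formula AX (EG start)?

EG start: greatest fixpoint, start Z0 = {Load, Req, Grant, Init}, keep only states in Sat with some successor in Z. Z1 = {Load, Req}; Z2 = {Load}; fixed.
Sat(EG start) = {Load}
Sat(AX (EG start)) = {s : every successor in {Load}} = {Load, Retry}
Done ∉ Sat(AX (EG start)) = {Load, Retry}, so the formula does not hold at Done.

No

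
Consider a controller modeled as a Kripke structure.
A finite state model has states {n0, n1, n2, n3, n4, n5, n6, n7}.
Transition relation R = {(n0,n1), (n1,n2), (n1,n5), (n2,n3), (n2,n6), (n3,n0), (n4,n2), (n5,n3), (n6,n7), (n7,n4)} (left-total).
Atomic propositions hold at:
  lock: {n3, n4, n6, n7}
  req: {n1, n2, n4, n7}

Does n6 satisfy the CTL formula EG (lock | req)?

Yes

Sat(lock | req) = {n1, n2, n3, n4, n6, n7}
EG (lock | req): greatest fixpoint, start Z0 = {n1, n2, n3, n4, n6, n7}, keep only states in Sat with some successor in Z. Z1 = {n1, n2, n4, n6, n7}; fixed.
Sat(EG (lock | req)) = {n1, n2, n4, n6, n7}
n6 ∈ Sat(EG (lock | req)) = {n1, n2, n4, n6, n7}, so the formula holds at n6.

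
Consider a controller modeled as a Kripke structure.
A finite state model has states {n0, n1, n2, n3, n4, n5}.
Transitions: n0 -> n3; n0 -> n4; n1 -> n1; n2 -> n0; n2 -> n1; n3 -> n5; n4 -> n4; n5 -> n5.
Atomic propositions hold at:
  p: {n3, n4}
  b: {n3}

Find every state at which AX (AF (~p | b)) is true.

{n1, n2, n3, n5}

Sat(~p) = {n0, n1, n2, n5}
Sat(~p | b) = {n0, n1, n2, n3, n5}
AF (~p | b): least fixpoint, start Z0 = {n0, n1, n2, n3, n5}, add states with every successor in Z. Already a fixed point.
Sat(AF (~p | b)) = {n0, n1, n2, n3, n5}
Sat(AX (AF (~p | b))) = {s : every successor in {n0, n1, n2, n3, n5}} = {n1, n2, n3, n5}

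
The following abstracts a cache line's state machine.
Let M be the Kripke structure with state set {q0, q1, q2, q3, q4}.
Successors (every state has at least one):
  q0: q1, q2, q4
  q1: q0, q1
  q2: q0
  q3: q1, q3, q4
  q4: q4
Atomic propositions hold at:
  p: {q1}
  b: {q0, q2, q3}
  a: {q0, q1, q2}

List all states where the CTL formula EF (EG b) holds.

{q0, q1, q2, q3}

EG b: greatest fixpoint, start Z0 = {q0, q2, q3}, keep only states in Sat with some successor in Z. Already a fixed point.
Sat(EG b) = {q0, q2, q3}
EF (EG b): least fixpoint, start Z0 = {q0, q2, q3}, add states with some successor in Z. Z1 = {q0, q1, q2, q3}; fixed.
Sat(EF (EG b)) = {q0, q1, q2, q3}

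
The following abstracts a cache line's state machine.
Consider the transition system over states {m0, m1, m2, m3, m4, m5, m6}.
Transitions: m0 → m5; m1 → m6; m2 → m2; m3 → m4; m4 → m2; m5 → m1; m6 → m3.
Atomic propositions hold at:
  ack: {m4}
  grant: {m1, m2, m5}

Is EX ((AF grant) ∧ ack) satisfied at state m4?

AF grant: least fixpoint, start Z0 = {m1, m2, m5}, add states with every successor in Z. Z1 = {m0, m1, m2, m4, m5}; Z2 = {m0, m1, m2, m3, m4, m5}; Z3 = {m0, m1, m2, m3, m4, m5, m6}; fixed.
Sat(AF grant) = {m0, m1, m2, m3, m4, m5, m6}
Sat((AF grant) ∧ ack) = {m4}
Sat(EX ((AF grant) ∧ ack)) = {s : some successor in {m4}} = {m3}
m4 ∉ Sat(EX ((AF grant) ∧ ack)) = {m3}, so the formula does not hold at m4.

No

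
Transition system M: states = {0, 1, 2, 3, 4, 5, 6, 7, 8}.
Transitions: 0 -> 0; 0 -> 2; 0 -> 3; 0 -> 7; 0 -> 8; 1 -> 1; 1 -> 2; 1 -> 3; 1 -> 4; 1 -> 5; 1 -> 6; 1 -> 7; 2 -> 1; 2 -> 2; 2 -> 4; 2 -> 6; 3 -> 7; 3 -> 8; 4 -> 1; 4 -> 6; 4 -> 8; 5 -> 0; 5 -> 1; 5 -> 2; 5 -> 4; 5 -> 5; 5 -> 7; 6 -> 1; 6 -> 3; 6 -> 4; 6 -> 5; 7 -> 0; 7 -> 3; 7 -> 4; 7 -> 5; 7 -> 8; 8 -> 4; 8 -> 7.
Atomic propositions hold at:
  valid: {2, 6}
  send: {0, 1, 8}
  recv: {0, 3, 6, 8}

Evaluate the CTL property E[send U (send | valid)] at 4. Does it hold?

No

Sat(send | valid) = {0, 1, 2, 6, 8}
E[send U (send | valid)]: least fixpoint, start Z0 = Sat((send | valid)) = {0, 1, 2, 6, 8}, add states in Sat(send) with some successor in Z. Already a fixed point.
Sat(E[send U (send | valid)]) = {0, 1, 2, 6, 8}
4 ∉ Sat(E[send U (send | valid)]) = {0, 1, 2, 6, 8}, so the formula does not hold at 4.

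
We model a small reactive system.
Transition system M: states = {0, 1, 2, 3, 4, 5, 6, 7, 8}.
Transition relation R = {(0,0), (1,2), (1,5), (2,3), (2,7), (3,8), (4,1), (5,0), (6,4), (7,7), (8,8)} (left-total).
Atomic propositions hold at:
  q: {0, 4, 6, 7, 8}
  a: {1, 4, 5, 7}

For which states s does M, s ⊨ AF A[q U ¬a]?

Sat(¬a) = {0, 2, 3, 6, 8}
A[q U ¬a]: least fixpoint, start Z0 = Sat(¬a) = {0, 2, 3, 6, 8}, add states in Sat(q) with every successor in Z. Already a fixed point.
Sat(A[q U ¬a]) = {0, 2, 3, 6, 8}
AF A[q U ¬a]: least fixpoint, start Z0 = {0, 2, 3, 6, 8}, add states with every successor in Z. Z1 = {0, 2, 3, 5, 6, 8}; Z2 = {0, 1, 2, 3, 5, 6, 8}; Z3 = {0, 1, 2, 3, 4, 5, 6, 8}; fixed.
Sat(AF A[q U ¬a]) = {0, 1, 2, 3, 4, 5, 6, 8}

{0, 1, 2, 3, 4, 5, 6, 8}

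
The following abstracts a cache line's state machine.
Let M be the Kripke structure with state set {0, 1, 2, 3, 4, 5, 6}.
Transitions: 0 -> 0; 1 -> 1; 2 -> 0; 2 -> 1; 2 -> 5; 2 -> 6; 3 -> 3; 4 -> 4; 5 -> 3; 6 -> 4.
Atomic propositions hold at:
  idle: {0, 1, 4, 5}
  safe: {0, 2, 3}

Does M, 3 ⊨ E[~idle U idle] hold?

Sat(~idle) = {2, 3, 6}
E[~idle U idle]: least fixpoint, start Z0 = Sat(idle) = {0, 1, 4, 5}, add states in Sat(~idle) with some successor in Z. Z1 = {0, 1, 2, 4, 5, 6}; fixed.
Sat(E[~idle U idle]) = {0, 1, 2, 4, 5, 6}
3 ∉ Sat(E[~idle U idle]) = {0, 1, 2, 4, 5, 6}, so the formula does not hold at 3.

No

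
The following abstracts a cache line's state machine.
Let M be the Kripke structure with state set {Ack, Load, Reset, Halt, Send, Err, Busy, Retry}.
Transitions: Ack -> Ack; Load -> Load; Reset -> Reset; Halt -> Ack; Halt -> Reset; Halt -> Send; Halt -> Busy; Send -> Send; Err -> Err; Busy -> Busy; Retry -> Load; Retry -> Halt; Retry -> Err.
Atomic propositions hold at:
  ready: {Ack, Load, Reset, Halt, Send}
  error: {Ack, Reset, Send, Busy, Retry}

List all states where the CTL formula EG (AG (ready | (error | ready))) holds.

Sat(error | ready) = {Ack, Load, Reset, Halt, Send, Busy, Retry}
Sat(ready | (error | ready)) = {Ack, Load, Reset, Halt, Send, Busy, Retry}
AG (ready | (error | ready)): greatest fixpoint, start Z0 = {Ack, Load, Reset, Halt, Send, Busy, Retry}, keep only states in Sat with every successor in Z. Z1 = {Ack, Load, Reset, Halt, Send, Busy}; fixed.
Sat(AG (ready | (error | ready))) = {Ack, Load, Reset, Halt, Send, Busy}
EG (AG (ready | (error | ready))): greatest fixpoint, start Z0 = {Ack, Load, Reset, Halt, Send, Busy}, keep only states in Sat with some successor in Z. Already a fixed point.
Sat(EG (AG (ready | (error | ready)))) = {Ack, Load, Reset, Halt, Send, Busy}

{Ack, Load, Reset, Halt, Send, Busy}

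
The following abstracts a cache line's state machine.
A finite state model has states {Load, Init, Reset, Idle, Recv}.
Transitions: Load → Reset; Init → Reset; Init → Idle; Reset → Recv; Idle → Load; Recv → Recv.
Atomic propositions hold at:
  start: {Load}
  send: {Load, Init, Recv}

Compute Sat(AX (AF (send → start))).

{Load, Init, Idle}

Sat(send → start) = {Load, Reset, Idle}
AF (send → start): least fixpoint, start Z0 = {Load, Reset, Idle}, add states with every successor in Z. Z1 = {Load, Init, Reset, Idle}; fixed.
Sat(AF (send → start)) = {Load, Init, Reset, Idle}
Sat(AX (AF (send → start))) = {s : every successor in {Load, Init, Reset, Idle}} = {Load, Init, Idle}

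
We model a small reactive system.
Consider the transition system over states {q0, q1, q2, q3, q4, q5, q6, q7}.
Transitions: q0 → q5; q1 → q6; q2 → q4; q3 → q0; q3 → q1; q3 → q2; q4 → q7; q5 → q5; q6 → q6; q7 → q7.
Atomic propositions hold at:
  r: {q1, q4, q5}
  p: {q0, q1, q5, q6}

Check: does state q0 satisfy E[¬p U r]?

No

Sat(¬p) = {q2, q3, q4, q7}
E[¬p U r]: least fixpoint, start Z0 = Sat(r) = {q1, q4, q5}, add states in Sat(¬p) with some successor in Z. Z1 = {q1, q2, q3, q4, q5}; fixed.
Sat(E[¬p U r]) = {q1, q2, q3, q4, q5}
q0 ∉ Sat(E[¬p U r]) = {q1, q2, q3, q4, q5}, so the formula does not hold at q0.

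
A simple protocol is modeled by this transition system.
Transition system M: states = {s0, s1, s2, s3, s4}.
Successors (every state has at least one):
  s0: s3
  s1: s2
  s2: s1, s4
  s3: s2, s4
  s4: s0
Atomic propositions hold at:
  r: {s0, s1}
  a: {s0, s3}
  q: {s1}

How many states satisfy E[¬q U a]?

Sat(¬q) = {s0, s2, s3, s4}
E[¬q U a]: least fixpoint, start Z0 = Sat(a) = {s0, s3}, add states in Sat(¬q) with some successor in Z. Z1 = {s0, s3, s4}; Z2 = {s0, s2, s3, s4}; fixed.
Sat(E[¬q U a]) = {s0, s2, s3, s4}
|Sat(E[¬q U a])| = |{s0, s2, s3, s4}| = 4.

4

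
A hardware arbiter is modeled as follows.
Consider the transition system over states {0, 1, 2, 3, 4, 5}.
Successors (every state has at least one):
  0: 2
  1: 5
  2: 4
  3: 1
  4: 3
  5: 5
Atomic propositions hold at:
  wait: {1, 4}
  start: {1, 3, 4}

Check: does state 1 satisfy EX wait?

Sat(EX wait) = {s : some successor in {1, 4}} = {2, 3}
1 ∉ Sat(EX wait) = {2, 3}, so the formula does not hold at 1.

No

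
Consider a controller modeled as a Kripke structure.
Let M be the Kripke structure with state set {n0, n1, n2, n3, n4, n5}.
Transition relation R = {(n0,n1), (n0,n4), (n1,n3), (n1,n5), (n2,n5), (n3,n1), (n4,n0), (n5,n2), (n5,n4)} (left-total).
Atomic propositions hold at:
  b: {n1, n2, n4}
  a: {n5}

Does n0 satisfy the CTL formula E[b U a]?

E[b U a]: least fixpoint, start Z0 = Sat(a) = {n5}, add states in Sat(b) with some successor in Z. Z1 = {n1, n2, n5}; fixed.
Sat(E[b U a]) = {n1, n2, n5}
n0 ∉ Sat(E[b U a]) = {n1, n2, n5}, so the formula does not hold at n0.

No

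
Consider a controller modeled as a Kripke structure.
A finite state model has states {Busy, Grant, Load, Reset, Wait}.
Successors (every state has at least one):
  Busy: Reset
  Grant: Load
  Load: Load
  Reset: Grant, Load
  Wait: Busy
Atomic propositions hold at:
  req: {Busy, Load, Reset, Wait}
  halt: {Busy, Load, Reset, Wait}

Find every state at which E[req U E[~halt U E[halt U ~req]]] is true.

Sat(~halt) = {Grant}
Sat(~req) = {Grant}
E[halt U ~req]: least fixpoint, start Z0 = Sat(~req) = {Grant}, add states in Sat(halt) with some successor in Z. Z1 = {Grant, Reset}; Z2 = {Busy, Grant, Reset}; Z3 = {Busy, Grant, Reset, Wait}; fixed.
Sat(E[halt U ~req]) = {Busy, Grant, Reset, Wait}
E[~halt U E[halt U ~req]]: least fixpoint, start Z0 = Sat(E[halt U ~req]) = {Busy, Grant, Reset, Wait}, add states in Sat(~halt) with some successor in Z. Already a fixed point.
Sat(E[~halt U E[halt U ~req]]) = {Busy, Grant, Reset, Wait}
E[req U E[~halt U E[halt U ~req]]]: least fixpoint, start Z0 = Sat(E[~halt U E[halt U ~req]]) = {Busy, Grant, Reset, Wait}, add states in Sat(req) with some successor in Z. Already a fixed point.
Sat(E[req U E[~halt U E[halt U ~req]]]) = {Busy, Grant, Reset, Wait}

{Busy, Grant, Reset, Wait}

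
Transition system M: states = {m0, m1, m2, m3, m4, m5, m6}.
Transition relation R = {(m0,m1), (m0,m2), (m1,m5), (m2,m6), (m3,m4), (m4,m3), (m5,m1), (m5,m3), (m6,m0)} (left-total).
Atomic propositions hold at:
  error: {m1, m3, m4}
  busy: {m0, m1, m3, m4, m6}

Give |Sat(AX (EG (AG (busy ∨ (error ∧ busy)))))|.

Sat(error ∧ busy) = {m1, m3, m4}
Sat(busy ∨ (error ∧ busy)) = {m0, m1, m3, m4, m6}
AG (busy ∨ (error ∧ busy)): greatest fixpoint, start Z0 = {m0, m1, m3, m4, m6}, keep only states in Sat with every successor in Z. Z1 = {m3, m4, m6}; Z2 = {m3, m4}; fixed.
Sat(AG (busy ∨ (error ∧ busy))) = {m3, m4}
EG (AG (busy ∨ (error ∧ busy))): greatest fixpoint, start Z0 = {m3, m4}, keep only states in Sat with some successor in Z. Already a fixed point.
Sat(EG (AG (busy ∨ (error ∧ busy)))) = {m3, m4}
Sat(AX (EG (AG (busy ∨ (error ∧ busy))))) = {s : every successor in {m3, m4}} = {m3, m4}
|Sat(AX (EG (AG (busy ∨ (error ∧ busy)))))| = |{m3, m4}| = 2.

2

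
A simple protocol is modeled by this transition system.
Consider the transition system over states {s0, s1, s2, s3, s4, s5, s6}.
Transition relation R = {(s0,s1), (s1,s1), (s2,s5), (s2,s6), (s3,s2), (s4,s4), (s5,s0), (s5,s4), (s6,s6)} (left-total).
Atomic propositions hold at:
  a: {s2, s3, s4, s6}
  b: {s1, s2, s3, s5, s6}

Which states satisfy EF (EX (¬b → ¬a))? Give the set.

Sat(¬b) = {s0, s4}
Sat(¬a) = {s0, s1, s5}
Sat(¬b → ¬a) = {s0, s1, s2, s3, s5, s6}
Sat(EX (¬b → ¬a)) = {s : some successor in {s0, s1, s2, s3, s5, s6}} = {s0, s1, s2, s3, s5, s6}
EF (EX (¬b → ¬a)): least fixpoint, start Z0 = {s0, s1, s2, s3, s5, s6}, add states with some successor in Z. Already a fixed point.
Sat(EF (EX (¬b → ¬a))) = {s0, s1, s2, s3, s5, s6}

{s0, s1, s2, s3, s5, s6}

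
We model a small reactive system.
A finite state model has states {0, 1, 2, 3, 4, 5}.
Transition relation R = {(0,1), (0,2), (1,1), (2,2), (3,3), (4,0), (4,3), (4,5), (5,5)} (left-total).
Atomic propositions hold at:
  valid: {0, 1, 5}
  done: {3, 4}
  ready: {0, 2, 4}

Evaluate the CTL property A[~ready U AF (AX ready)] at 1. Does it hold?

Sat(~ready) = {1, 3, 5}
Sat(AX ready) = {s : every successor in {0, 2, 4}} = {2}
AF (AX ready): least fixpoint, start Z0 = {2}, add states with every successor in Z. Already a fixed point.
Sat(AF (AX ready)) = {2}
A[~ready U AF (AX ready)]: least fixpoint, start Z0 = Sat(AF (AX ready)) = {2}, add states in Sat(~ready) with every successor in Z. Already a fixed point.
Sat(A[~ready U AF (AX ready)]) = {2}
1 ∉ Sat(A[~ready U AF (AX ready)]) = {2}, so the formula does not hold at 1.

No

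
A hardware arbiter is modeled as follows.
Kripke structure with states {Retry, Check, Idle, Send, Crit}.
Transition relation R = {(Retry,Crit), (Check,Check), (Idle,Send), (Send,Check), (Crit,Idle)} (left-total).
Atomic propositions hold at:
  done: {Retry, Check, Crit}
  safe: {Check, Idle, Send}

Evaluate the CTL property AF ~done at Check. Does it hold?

No

Sat(~done) = {Idle, Send}
AF ~done: least fixpoint, start Z0 = {Idle, Send}, add states with every successor in Z. Z1 = {Idle, Send, Crit}; Z2 = {Retry, Idle, Send, Crit}; fixed.
Sat(AF ~done) = {Retry, Idle, Send, Crit}
Check ∉ Sat(AF ~done) = {Retry, Idle, Send, Crit}, so the formula does not hold at Check.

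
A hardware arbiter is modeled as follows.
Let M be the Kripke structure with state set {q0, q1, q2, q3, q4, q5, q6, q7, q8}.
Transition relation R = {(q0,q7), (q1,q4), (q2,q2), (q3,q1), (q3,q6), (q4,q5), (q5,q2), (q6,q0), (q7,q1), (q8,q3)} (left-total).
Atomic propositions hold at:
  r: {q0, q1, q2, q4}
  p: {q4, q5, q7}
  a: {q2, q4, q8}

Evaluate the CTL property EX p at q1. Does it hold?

Yes

Sat(EX p) = {s : some successor in {q4, q5, q7}} = {q0, q1, q4}
q1 ∈ Sat(EX p) = {q0, q1, q4}, so the formula holds at q1.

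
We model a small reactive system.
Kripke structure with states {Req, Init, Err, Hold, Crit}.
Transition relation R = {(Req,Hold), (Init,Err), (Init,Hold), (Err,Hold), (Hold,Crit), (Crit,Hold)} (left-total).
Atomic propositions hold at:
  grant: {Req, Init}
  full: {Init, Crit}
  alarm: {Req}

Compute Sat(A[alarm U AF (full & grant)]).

{Init}

Sat(full & grant) = {Init}
AF (full & grant): least fixpoint, start Z0 = {Init}, add states with every successor in Z. Already a fixed point.
Sat(AF (full & grant)) = {Init}
A[alarm U AF (full & grant)]: least fixpoint, start Z0 = Sat(AF (full & grant)) = {Init}, add states in Sat(alarm) with every successor in Z. Already a fixed point.
Sat(A[alarm U AF (full & grant)]) = {Init}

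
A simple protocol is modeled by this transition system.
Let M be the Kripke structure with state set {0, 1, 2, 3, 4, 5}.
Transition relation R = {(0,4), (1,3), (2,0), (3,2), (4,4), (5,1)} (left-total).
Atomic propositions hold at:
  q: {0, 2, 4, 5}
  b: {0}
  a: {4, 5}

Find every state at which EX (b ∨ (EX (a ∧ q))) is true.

{0, 2, 4}

Sat(a ∧ q) = {4, 5}
Sat(EX (a ∧ q)) = {s : some successor in {4, 5}} = {0, 4}
Sat(b ∨ (EX (a ∧ q))) = {0, 4}
Sat(EX (b ∨ (EX (a ∧ q)))) = {s : some successor in {0, 4}} = {0, 2, 4}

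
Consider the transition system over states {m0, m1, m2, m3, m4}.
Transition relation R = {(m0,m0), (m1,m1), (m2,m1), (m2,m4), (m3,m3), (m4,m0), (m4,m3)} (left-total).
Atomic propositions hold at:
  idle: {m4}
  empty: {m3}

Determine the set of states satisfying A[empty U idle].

A[empty U idle]: least fixpoint, start Z0 = Sat(idle) = {m4}, add states in Sat(empty) with every successor in Z. Already a fixed point.
Sat(A[empty U idle]) = {m4}

{m4}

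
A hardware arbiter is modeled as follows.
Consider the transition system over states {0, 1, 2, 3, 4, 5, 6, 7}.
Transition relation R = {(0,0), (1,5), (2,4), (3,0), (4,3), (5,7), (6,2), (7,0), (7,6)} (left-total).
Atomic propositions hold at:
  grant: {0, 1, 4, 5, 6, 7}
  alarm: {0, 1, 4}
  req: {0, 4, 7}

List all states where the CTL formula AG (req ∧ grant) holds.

Sat(req ∧ grant) = {0, 4, 7}
AG (req ∧ grant): greatest fixpoint, start Z0 = {0, 4, 7}, keep only states in Sat with every successor in Z. Z1 = {0}; fixed.
Sat(AG (req ∧ grant)) = {0}

{0}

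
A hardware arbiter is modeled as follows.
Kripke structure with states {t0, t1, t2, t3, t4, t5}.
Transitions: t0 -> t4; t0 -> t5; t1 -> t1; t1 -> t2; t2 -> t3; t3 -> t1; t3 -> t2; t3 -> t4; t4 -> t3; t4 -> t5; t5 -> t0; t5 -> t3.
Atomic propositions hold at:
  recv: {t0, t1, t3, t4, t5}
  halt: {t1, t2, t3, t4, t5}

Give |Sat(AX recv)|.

Sat(AX recv) = {s : every successor in {t0, t1, t3, t4, t5}} = {t0, t2, t4, t5}
|Sat(AX recv)| = |{t0, t2, t4, t5}| = 4.

4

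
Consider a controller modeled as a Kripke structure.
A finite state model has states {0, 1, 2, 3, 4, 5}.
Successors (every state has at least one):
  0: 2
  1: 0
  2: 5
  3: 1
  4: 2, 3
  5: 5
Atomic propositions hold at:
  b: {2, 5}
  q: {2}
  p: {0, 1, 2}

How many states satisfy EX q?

2

Sat(EX q) = {s : some successor in {2}} = {0, 4}
|Sat(EX q)| = |{0, 4}| = 2.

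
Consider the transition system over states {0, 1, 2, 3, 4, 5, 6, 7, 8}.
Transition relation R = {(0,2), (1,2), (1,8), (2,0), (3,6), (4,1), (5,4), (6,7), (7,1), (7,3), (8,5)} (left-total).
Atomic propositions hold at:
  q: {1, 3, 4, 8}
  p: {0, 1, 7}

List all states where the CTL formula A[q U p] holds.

{0, 1, 4, 7}

A[q U p]: least fixpoint, start Z0 = Sat(p) = {0, 1, 7}, add states in Sat(q) with every successor in Z. Z1 = {0, 1, 4, 7}; fixed.
Sat(A[q U p]) = {0, 1, 4, 7}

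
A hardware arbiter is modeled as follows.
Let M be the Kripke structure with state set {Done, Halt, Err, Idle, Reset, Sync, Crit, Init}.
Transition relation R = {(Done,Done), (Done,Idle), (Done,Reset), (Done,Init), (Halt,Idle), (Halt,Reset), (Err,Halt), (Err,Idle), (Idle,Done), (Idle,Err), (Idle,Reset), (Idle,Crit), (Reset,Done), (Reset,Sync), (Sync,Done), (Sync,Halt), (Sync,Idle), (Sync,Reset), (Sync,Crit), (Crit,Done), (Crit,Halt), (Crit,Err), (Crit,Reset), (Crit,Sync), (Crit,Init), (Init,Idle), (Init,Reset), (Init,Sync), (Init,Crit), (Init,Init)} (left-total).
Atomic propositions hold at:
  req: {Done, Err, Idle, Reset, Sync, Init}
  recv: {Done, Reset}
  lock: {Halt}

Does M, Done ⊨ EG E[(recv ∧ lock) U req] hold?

Yes

Sat(recv ∧ lock) = ∅
E[(recv ∧ lock) U req]: least fixpoint, start Z0 = Sat(req) = {Done, Err, Idle, Reset, Sync, Init}, add states in Sat(recv ∧ lock) with some successor in Z. Already a fixed point.
Sat(E[(recv ∧ lock) U req]) = {Done, Err, Idle, Reset, Sync, Init}
EG E[(recv ∧ lock) U req]: greatest fixpoint, start Z0 = {Done, Err, Idle, Reset, Sync, Init}, keep only states in Sat with some successor in Z. Already a fixed point.
Sat(EG E[(recv ∧ lock) U req]) = {Done, Err, Idle, Reset, Sync, Init}
Done ∈ Sat(EG E[(recv ∧ lock) U req]) = {Done, Err, Idle, Reset, Sync, Init}, so the formula holds at Done.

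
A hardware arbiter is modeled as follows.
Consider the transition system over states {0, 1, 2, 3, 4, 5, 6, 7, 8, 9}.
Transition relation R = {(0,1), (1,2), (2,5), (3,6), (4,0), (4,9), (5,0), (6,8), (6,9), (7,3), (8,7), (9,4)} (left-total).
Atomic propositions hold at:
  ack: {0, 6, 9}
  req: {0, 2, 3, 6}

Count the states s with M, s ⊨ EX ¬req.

6

Sat(¬req) = {1, 4, 5, 7, 8, 9}
Sat(EX ¬req) = {s : some successor in {1, 4, 5, 7, 8, 9}} = {0, 2, 4, 6, 8, 9}
|Sat(EX ¬req)| = |{0, 2, 4, 6, 8, 9}| = 6.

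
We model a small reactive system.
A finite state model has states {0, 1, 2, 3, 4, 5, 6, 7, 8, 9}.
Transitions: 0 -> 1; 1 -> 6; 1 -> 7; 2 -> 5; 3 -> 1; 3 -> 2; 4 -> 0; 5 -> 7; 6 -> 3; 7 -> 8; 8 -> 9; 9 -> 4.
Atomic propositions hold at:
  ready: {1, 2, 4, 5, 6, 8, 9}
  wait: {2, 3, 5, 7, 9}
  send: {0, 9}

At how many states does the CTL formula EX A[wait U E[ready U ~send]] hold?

9

Sat(~send) = {1, 2, 3, 4, 5, 6, 7, 8}
E[ready U ~send]: least fixpoint, start Z0 = Sat(~send) = {1, 2, 3, 4, 5, 6, 7, 8}, add states in Sat(ready) with some successor in Z. Z1 = {1, 2, 3, 4, 5, 6, 7, 8, 9}; fixed.
Sat(E[ready U ~send]) = {1, 2, 3, 4, 5, 6, 7, 8, 9}
A[wait U E[ready U ~send]]: least fixpoint, start Z0 = Sat(E[ready U ~send]) = {1, 2, 3, 4, 5, 6, 7, 8, 9}, add states in Sat(wait) with every successor in Z. Already a fixed point.
Sat(A[wait U E[ready U ~send]]) = {1, 2, 3, 4, 5, 6, 7, 8, 9}
Sat(EX A[wait U E[ready U ~send]]) = {s : some successor in {1, 2, 3, 4, 5, 6, 7, 8, 9}} = {0, 1, 2, 3, 5, 6, 7, 8, 9}
|Sat(EX A[wait U E[ready U ~send]])| = |{0, 1, 2, 3, 5, 6, 7, 8, 9}| = 9.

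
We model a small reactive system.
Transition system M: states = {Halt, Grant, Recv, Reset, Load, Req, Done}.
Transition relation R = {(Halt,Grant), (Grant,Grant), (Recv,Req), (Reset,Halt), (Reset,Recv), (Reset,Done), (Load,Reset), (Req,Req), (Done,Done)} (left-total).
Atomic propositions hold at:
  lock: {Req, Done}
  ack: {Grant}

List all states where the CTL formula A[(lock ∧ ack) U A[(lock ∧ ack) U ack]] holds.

Sat(lock ∧ ack) = ∅
A[(lock ∧ ack) U ack]: least fixpoint, start Z0 = Sat(ack) = {Grant}, add states in Sat(lock ∧ ack) with every successor in Z. Already a fixed point.
Sat(A[(lock ∧ ack) U ack]) = {Grant}
A[(lock ∧ ack) U A[(lock ∧ ack) U ack]]: least fixpoint, start Z0 = Sat(A[(lock ∧ ack) U ack]) = {Grant}, add states in Sat(lock ∧ ack) with every successor in Z. Already a fixed point.
Sat(A[(lock ∧ ack) U A[(lock ∧ ack) U ack]]) = {Grant}

{Grant}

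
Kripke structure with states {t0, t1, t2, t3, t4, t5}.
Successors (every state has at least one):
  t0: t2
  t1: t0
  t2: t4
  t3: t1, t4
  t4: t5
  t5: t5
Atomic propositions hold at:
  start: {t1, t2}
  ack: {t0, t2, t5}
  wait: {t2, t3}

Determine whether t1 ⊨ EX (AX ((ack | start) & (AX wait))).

No

Sat(ack | start) = {t0, t1, t2, t5}
Sat(AX wait) = {s : every successor in {t2, t3}} = {t0}
Sat((ack | start) & (AX wait)) = {t0}
Sat(AX ((ack | start) & (AX wait))) = {s : every successor in {t0}} = {t1}
Sat(EX (AX ((ack | start) & (AX wait)))) = {s : some successor in {t1}} = {t3}
t1 ∉ Sat(EX (AX ((ack | start) & (AX wait)))) = {t3}, so the formula does not hold at t1.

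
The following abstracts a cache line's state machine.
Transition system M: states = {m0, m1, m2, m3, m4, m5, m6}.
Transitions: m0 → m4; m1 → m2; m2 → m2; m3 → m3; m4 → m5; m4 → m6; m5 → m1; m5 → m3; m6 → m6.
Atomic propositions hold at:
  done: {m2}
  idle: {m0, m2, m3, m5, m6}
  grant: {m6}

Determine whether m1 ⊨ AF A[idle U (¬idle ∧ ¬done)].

Yes

Sat(¬idle) = {m1, m4}
Sat(¬done) = {m0, m1, m3, m4, m5, m6}
Sat(¬idle ∧ ¬done) = {m1, m4}
A[idle U (¬idle ∧ ¬done)]: least fixpoint, start Z0 = Sat((¬idle ∧ ¬done)) = {m1, m4}, add states in Sat(idle) with every successor in Z. Z1 = {m0, m1, m4}; fixed.
Sat(A[idle U (¬idle ∧ ¬done)]) = {m0, m1, m4}
AF A[idle U (¬idle ∧ ¬done)]: least fixpoint, start Z0 = {m0, m1, m4}, add states with every successor in Z. Already a fixed point.
Sat(AF A[idle U (¬idle ∧ ¬done)]) = {m0, m1, m4}
m1 ∈ Sat(AF A[idle U (¬idle ∧ ¬done)]) = {m0, m1, m4}, so the formula holds at m1.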